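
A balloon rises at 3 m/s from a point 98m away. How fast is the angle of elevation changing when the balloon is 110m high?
0.013546 rad/s

tan(θ) = y/98
sec²(θ) · dθ/dt = (1/98) · dy/dt
dθ/dt = cos²(θ)/98 · 3 = 98/(98² + 110²) · 3
dθ/dt = 0.013546 rad/s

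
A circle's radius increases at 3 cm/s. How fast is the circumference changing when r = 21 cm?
6π cm/s

C = 2πr
dC/dt = 2π · dr/dt = 2π · 3 = 6π cm/s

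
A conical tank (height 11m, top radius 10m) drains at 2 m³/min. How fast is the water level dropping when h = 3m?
121/(450π) ≈ 0.08559 m/min

r/h = 10/11, so r = (10/11)h
V = (1/3)πr²h = (1/3)π((10/11)h)²h = (100/363)πh³
dV/dh = (100/121)πh²
dh/dt = (dV/dt)/(dV/dh) = -2/((100/121)π·3²) = -121/(450π) m/min
The level is dropping at 121/(450π) ≈ 0.08559 m/min.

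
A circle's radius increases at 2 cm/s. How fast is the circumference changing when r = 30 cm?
4π cm/s

C = 2πr
dC/dt = 2π · dr/dt = 2π · 2 = 4π cm/s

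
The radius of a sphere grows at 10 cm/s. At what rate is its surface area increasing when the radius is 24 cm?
1920π cm²/s

S = 4πr²
dS/dt = dS/dr · dr/dt = 8πr · 10
At r = 24: dS/dt = 1920π cm²/s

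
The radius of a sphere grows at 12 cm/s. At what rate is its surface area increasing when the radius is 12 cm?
1152π cm²/s

S = 4πr²
dS/dt = dS/dr · dr/dt = 8πr · 12
At r = 12: dS/dt = 1152π cm²/s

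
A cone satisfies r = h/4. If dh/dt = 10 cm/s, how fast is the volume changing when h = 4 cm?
10π cm³/s

V = (1/3)π(h/4)²h = πh³/48
dV/dt = πh²/16 · 10
At h = 4: dV/dt = 10π cm³/s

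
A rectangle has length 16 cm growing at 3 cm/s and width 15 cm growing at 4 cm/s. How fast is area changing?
109 cm²/s

A = lw
dA/dt = w·dl/dt + l·dw/dt = 15·3 + 16·4 = 109 cm²/s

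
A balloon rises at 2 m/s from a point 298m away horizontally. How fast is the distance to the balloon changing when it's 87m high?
174√96373/96373 ≈ 0.5605 m/s

z² = 298² + y²
z = √(298² + 87²) = √96373
dz/dt = y/z · dy/dt = 87/√96373 · 2 = 174√96373/96373 ≈ 0.5605 m/s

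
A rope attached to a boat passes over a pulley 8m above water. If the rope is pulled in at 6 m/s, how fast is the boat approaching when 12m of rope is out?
18√5/5 ≈ 8.05 m/s

rope² = x² + 8²
x = √(12² - 8²) = 4√5
dx/dt = (rope/x) · d(rope)/dt = (12/(4√5)) · (-6) = -18√5/5 m/s
The boat approaches at 18√5/5 ≈ 8.05 m/s.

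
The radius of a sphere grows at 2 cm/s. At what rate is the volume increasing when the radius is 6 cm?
288π cm³/s

V = (4/3)πr³
dV/dt = dV/dr · dr/dt = 4πr² · 2
At r = 6: dV/dt = 288π cm³/s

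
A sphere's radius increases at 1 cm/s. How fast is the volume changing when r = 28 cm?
3136π cm³/s

V = (4/3)πr³
dV/dt = dV/dr · dr/dt = 4πr² · 1
At r = 28: dV/dt = 3136π cm³/s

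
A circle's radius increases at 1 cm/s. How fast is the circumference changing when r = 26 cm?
2π cm/s

C = 2πr
dC/dt = 2π · dr/dt = 2π · 1 = 2π cm/s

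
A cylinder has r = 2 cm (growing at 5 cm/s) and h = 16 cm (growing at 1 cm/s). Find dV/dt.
324π cm³/s

V = πr²h
dV/dt = 2πrh·dr/dt + πr²·dh/dt
= 2π(2)(16)(5) + π(2)²(1)
= 324π cm³/s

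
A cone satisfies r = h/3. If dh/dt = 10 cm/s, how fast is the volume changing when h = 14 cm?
1960π/9 cm³/s

V = (1/3)π(h/3)²h = πh³/27
dV/dt = πh²/9 · 10
At h = 14: dV/dt = 1960π/9 cm³/s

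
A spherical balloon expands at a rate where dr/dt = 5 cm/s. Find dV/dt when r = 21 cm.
8820π cm³/s

V = (4/3)πr³
dV/dt = dV/dr · dr/dt = 4πr² · 5
At r = 21: dV/dt = 8820π cm³/s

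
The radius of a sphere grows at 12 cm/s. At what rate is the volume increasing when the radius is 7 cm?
2352π cm³/s

V = (4/3)πr³
dV/dt = dV/dr · dr/dt = 4πr² · 12
At r = 7: dV/dt = 2352π cm³/s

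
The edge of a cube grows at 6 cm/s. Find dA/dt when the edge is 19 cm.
1368 cm²/s

A = 6s²
dA/dt = 12s · ds/dt = 12·19·6 = 1368 cm²/s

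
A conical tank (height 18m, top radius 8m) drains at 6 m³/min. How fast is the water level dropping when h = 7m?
243/(392π) ≈ 0.1973 m/min

r/h = 8/18, so r = (4/9)h
V = (1/3)πr²h = (1/3)π((4/9)h)²h = (16/243)πh³
dV/dh = (16/81)πh²
dh/dt = (dV/dt)/(dV/dh) = -6/((16/81)π·7²) = -243/(392π) m/min
The level is dropping at 243/(392π) ≈ 0.1973 m/min.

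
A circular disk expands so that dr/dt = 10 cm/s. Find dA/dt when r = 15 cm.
300π cm²/s

A = πr²
dA/dt = 2πr · dr/dt = 2π(15)(10) = 300π cm²/s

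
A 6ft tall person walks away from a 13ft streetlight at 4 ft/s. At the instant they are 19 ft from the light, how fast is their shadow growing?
24/7 ft/s

By similar triangles: 13/(x+s) = 6/s
Solving: s = 6x/7
ds/dt = 6/7 · dx/dt = 6/7 · 4 = 24/7 ft/s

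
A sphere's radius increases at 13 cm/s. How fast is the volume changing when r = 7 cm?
2548π cm³/s

V = (4/3)πr³
dV/dt = dV/dr · dr/dt = 4πr² · 13
At r = 7: dV/dt = 2548π cm³/s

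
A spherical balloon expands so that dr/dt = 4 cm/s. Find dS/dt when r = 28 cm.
896π cm²/s

S = 4πr²
dS/dt = dS/dr · dr/dt = 8πr · 4
At r = 28: dS/dt = 896π cm²/s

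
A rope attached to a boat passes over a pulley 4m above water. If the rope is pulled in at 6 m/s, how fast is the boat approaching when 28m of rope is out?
7√3/2 ≈ 6.062 m/s

rope² = x² + 4²
x = √(28² - 4²) = 16√3
dx/dt = (rope/x) · d(rope)/dt = (28/(16√3)) · (-6) = -7√3/2 m/s
The boat approaches at 7√3/2 ≈ 6.062 m/s.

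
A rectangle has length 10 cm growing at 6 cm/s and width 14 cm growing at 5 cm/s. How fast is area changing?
134 cm²/s

A = lw
dA/dt = w·dl/dt + l·dw/dt = 14·6 + 10·5 = 134 cm²/s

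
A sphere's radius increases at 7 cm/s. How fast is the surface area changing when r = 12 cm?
672π cm²/s

S = 4πr²
dS/dt = dS/dr · dr/dt = 8πr · 7
At r = 12: dS/dt = 672π cm²/s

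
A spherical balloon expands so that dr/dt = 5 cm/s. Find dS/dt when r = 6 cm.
240π cm²/s

S = 4πr²
dS/dt = dS/dr · dr/dt = 8πr · 5
At r = 6: dS/dt = 240π cm²/s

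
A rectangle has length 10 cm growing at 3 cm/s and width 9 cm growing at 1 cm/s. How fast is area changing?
37 cm²/s

A = lw
dA/dt = w·dl/dt + l·dw/dt = 9·3 + 10·1 = 37 cm²/s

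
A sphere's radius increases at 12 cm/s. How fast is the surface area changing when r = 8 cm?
768π cm²/s

S = 4πr²
dS/dt = dS/dr · dr/dt = 8πr · 12
At r = 8: dS/dt = 768π cm²/s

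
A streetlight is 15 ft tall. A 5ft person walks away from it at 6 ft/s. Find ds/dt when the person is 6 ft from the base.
3 ft/s

By similar triangles: 15/(x+s) = 5/s
Solving: s = 5x/10
ds/dt = 5/10 · dx/dt = 1/2 · 6 = 3 ft/s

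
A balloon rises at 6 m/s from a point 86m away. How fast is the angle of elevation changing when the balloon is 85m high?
0.035292 rad/s

tan(θ) = y/86
sec²(θ) · dθ/dt = (1/86) · dy/dt
dθ/dt = cos²(θ)/86 · 6 = 86/(86² + 85²) · 6
dθ/dt = 0.035292 rad/s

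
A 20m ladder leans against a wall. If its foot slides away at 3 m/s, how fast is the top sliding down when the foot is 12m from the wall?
9/4 = 2.25 m/s

x² + y² = 20²
2x·dx/dt + 2y·dy/dt = 0
dy/dt = -x/y · dx/dt = -12/16 · 3 = -9/4 m/s
The top is descending at 9/4 = 2.25 m/s.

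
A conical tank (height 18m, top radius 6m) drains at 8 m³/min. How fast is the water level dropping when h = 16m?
9/(32π) ≈ 0.08952 m/min

r/h = 6/18, so r = (1/3)h
V = (1/3)πr²h = (1/3)π((1/3)h)²h = (1/27)πh³
dV/dh = (1/9)πh²
dh/dt = (dV/dt)/(dV/dh) = -8/((1/9)π·16²) = -9/(32π) m/min
The level is dropping at 9/(32π) ≈ 0.08952 m/min.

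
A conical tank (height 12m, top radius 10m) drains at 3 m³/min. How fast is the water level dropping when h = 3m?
12/(25π) ≈ 0.1528 m/min

r/h = 10/12, so r = (5/6)h
V = (1/3)πr²h = (1/3)π((5/6)h)²h = (25/108)πh³
dV/dh = (25/36)πh²
dh/dt = (dV/dt)/(dV/dh) = -3/((25/36)π·3²) = -12/(25π) m/min
The level is dropping at 12/(25π) ≈ 0.1528 m/min.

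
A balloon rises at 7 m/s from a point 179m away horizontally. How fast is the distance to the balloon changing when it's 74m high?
518√37517/37517 ≈ 2.674 m/s

z² = 179² + y²
z = √(179² + 74²) = √37517
dz/dt = y/z · dy/dt = 74/√37517 · 7 = 518√37517/37517 ≈ 2.674 m/s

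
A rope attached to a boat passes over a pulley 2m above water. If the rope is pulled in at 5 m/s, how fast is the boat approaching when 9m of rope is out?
45√77/77 ≈ 5.128 m/s

rope² = x² + 2²
x = √(9² - 2²) = √77
dx/dt = (rope/x) · d(rope)/dt = (9/√77) · (-5) = -45√77/77 m/s
The boat approaches at 45√77/77 ≈ 5.128 m/s.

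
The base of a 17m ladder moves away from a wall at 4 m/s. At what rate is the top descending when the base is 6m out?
24√253/253 ≈ 1.509 m/s

x² + y² = 17²
2x·dx/dt + 2y·dy/dt = 0
dy/dt = -x/y · dx/dt = -6/√253 · 4 = -24√253/253 m/s
The top is descending at 24√253/253 ≈ 1.509 m/s.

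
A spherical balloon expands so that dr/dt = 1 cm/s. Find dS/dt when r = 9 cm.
72π cm²/s

S = 4πr²
dS/dt = dS/dr · dr/dt = 8πr · 1
At r = 9: dS/dt = 72π cm²/s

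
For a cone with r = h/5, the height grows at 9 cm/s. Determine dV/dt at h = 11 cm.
1089π/25 cm³/s

V = (1/3)π(h/5)²h = πh³/75
dV/dt = πh²/25 · 9
At h = 11: dV/dt = 1089π/25 cm³/s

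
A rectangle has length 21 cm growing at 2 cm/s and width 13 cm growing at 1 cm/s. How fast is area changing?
47 cm²/s

A = lw
dA/dt = w·dl/dt + l·dw/dt = 13·2 + 21·1 = 47 cm²/s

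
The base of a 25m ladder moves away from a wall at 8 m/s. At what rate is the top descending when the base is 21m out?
42√46/23 ≈ 12.39 m/s

x² + y² = 25²
2x·dx/dt + 2y·dy/dt = 0
dy/dt = -x/y · dx/dt = -21/(2√46) · 8 = -42√46/23 m/s
The top is descending at 42√46/23 ≈ 12.39 m/s.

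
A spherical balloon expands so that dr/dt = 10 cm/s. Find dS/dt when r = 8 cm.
640π cm²/s

S = 4πr²
dS/dt = dS/dr · dr/dt = 8πr · 10
At r = 8: dS/dt = 640π cm²/s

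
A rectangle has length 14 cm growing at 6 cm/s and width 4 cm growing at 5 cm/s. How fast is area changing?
94 cm²/s

A = lw
dA/dt = w·dl/dt + l·dw/dt = 4·6 + 14·5 = 94 cm²/s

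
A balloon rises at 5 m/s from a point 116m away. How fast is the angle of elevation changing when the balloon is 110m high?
0.022695 rad/s

tan(θ) = y/116
sec²(θ) · dθ/dt = (1/116) · dy/dt
dθ/dt = cos²(θ)/116 · 5 = 116/(116² + 110²) · 5
dθ/dt = 0.022695 rad/s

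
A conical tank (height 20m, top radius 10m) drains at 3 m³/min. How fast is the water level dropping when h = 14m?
3/(49π) ≈ 0.01949 m/min

r/h = 10/20, so r = (1/2)h
V = (1/3)πr²h = (1/3)π((1/2)h)²h = (1/12)πh³
dV/dh = (1/4)πh²
dh/dt = (dV/dt)/(dV/dh) = -3/((1/4)π·14²) = -3/(49π) m/min
The level is dropping at 3/(49π) ≈ 0.01949 m/min.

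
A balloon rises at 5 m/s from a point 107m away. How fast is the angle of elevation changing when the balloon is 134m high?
0.018194 rad/s

tan(θ) = y/107
sec²(θ) · dθ/dt = (1/107) · dy/dt
dθ/dt = cos²(θ)/107 · 5 = 107/(107² + 134²) · 5
dθ/dt = 0.018194 rad/s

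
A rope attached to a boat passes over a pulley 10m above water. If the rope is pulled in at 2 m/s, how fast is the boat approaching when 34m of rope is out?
17√66/66 ≈ 2.093 m/s

rope² = x² + 10²
x = √(34² - 10²) = 4√66
dx/dt = (rope/x) · d(rope)/dt = (34/(4√66)) · (-2) = -17√66/66 m/s
The boat approaches at 17√66/66 ≈ 2.093 m/s.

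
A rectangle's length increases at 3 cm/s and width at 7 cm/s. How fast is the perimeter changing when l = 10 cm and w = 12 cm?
20 cm/s

P = 2(l + w)
dP/dt = 2(dl/dt + dw/dt) = 2(3 + 7) = 20 cm/s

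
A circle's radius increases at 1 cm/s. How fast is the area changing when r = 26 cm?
52π cm²/s

A = πr²
dA/dt = 2πr · dr/dt = 2π(26)(1) = 52π cm²/s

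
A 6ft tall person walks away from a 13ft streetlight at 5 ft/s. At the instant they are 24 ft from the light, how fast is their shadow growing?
30/7 ft/s

By similar triangles: 13/(x+s) = 6/s
Solving: s = 6x/7
ds/dt = 6/7 · dx/dt = 6/7 · 5 = 30/7 ft/s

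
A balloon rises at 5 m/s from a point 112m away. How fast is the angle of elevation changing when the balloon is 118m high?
0.021158 rad/s

tan(θ) = y/112
sec²(θ) · dθ/dt = (1/112) · dy/dt
dθ/dt = cos²(θ)/112 · 5 = 112/(112² + 118²) · 5
dθ/dt = 0.021158 rad/s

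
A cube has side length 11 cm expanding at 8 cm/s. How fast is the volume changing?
2904 cm³/s

V = s³
dV/dt = 3s² · ds/dt = 3·11²·8 = 2904 cm³/s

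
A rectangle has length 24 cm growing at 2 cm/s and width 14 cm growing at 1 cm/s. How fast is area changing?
52 cm²/s

A = lw
dA/dt = w·dl/dt + l·dw/dt = 14·2 + 24·1 = 52 cm²/s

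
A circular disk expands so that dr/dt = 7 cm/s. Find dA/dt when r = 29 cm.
406π cm²/s

A = πr²
dA/dt = 2πr · dr/dt = 2π(29)(7) = 406π cm²/s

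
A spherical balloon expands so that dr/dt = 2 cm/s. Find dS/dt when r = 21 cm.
336π cm²/s

S = 4πr²
dS/dt = dS/dr · dr/dt = 8πr · 2
At r = 21: dS/dt = 336π cm²/s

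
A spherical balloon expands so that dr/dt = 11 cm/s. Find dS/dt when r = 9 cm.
792π cm²/s

S = 4πr²
dS/dt = dS/dr · dr/dt = 8πr · 11
At r = 9: dS/dt = 792π cm²/s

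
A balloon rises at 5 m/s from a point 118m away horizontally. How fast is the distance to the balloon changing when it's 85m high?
425√21149/21149 ≈ 2.922 m/s

z² = 118² + y²
z = √(118² + 85²) = √21149
dz/dt = y/z · dy/dt = 85/√21149 · 5 = 425√21149/21149 ≈ 2.922 m/s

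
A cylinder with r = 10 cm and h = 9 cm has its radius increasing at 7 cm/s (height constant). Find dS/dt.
406π cm²/s

S = 2πrh + 2πr² (lateral + bases)
dS/dt = (2πh + 4πr)·dr/dt = (2π·9 + 4π·10)·7
= 406π cm²/s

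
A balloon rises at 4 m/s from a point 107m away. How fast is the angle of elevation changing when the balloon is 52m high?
0.030241 rad/s

tan(θ) = y/107
sec²(θ) · dθ/dt = (1/107) · dy/dt
dθ/dt = cos²(θ)/107 · 4 = 107/(107² + 52²) · 4
dθ/dt = 0.030241 rad/s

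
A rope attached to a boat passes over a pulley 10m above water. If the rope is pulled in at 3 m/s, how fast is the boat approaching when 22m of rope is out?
11√6/8 ≈ 3.368 m/s

rope² = x² + 10²
x = √(22² - 10²) = 8√6
dx/dt = (rope/x) · d(rope)/dt = (22/(8√6)) · (-3) = -11√6/8 m/s
The boat approaches at 11√6/8 ≈ 3.368 m/s.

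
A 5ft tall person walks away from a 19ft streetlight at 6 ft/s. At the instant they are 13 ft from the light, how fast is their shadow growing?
15/7 ft/s

By similar triangles: 19/(x+s) = 5/s
Solving: s = 5x/14
ds/dt = 5/14 · dx/dt = 5/14 · 6 = 15/7 ft/s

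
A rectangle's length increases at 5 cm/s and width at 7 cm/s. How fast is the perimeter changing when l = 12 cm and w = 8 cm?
24 cm/s

P = 2(l + w)
dP/dt = 2(dl/dt + dw/dt) = 2(5 + 7) = 24 cm/s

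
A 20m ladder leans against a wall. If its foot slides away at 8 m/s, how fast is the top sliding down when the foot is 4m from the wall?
2√6/3 ≈ 1.633 m/s

x² + y² = 20²
2x·dx/dt + 2y·dy/dt = 0
dy/dt = -x/y · dx/dt = -4/(8√6) · 8 = -2√6/3 m/s
The top is descending at 2√6/3 ≈ 1.633 m/s.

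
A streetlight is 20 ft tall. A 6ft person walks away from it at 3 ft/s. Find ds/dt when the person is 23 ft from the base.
9/7 ft/s

By similar triangles: 20/(x+s) = 6/s
Solving: s = 6x/14
ds/dt = 6/14 · dx/dt = 3/7 · 3 = 9/7 ft/s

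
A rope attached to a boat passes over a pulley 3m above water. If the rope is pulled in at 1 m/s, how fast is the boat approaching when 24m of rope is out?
8√7/21 ≈ 1.008 m/s

rope² = x² + 3²
x = √(24² - 3²) = 9√7
dx/dt = (rope/x) · d(rope)/dt = (24/(9√7)) · (-1) = -8√7/21 m/s
The boat approaches at 8√7/21 ≈ 1.008 m/s.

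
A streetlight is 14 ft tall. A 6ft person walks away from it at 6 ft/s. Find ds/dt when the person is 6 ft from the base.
9/2 ft/s

By similar triangles: 14/(x+s) = 6/s
Solving: s = 6x/8
ds/dt = 6/8 · dx/dt = 3/4 · 6 = 9/2 ft/s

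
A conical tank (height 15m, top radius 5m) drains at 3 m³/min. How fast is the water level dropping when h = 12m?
3/(16π) ≈ 0.05968 m/min

r/h = 5/15, so r = (1/3)h
V = (1/3)πr²h = (1/3)π((1/3)h)²h = (1/27)πh³
dV/dh = (1/9)πh²
dh/dt = (dV/dt)/(dV/dh) = -3/((1/9)π·12²) = -3/(16π) m/min
The level is dropping at 3/(16π) ≈ 0.05968 m/min.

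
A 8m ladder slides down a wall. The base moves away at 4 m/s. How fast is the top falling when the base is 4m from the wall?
4√3/3 ≈ 2.309 m/s

x² + y² = 8²
2x·dx/dt + 2y·dy/dt = 0
dy/dt = -x/y · dx/dt = -4/(4√3) · 4 = -4√3/3 m/s
The top is descending at 4√3/3 ≈ 2.309 m/s.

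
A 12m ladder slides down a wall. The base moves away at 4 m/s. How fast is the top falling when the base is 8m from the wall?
8√5/5 ≈ 3.578 m/s

x² + y² = 12²
2x·dx/dt + 2y·dy/dt = 0
dy/dt = -x/y · dx/dt = -8/(4√5) · 4 = -8√5/5 m/s
The top is descending at 8√5/5 ≈ 3.578 m/s.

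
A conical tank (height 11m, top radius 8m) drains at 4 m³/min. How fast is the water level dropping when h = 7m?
121/(784π) ≈ 0.04913 m/min

r/h = 8/11, so r = (8/11)h
V = (1/3)πr²h = (1/3)π((8/11)h)²h = (64/363)πh³
dV/dh = (64/121)πh²
dh/dt = (dV/dt)/(dV/dh) = -4/((64/121)π·7²) = -121/(784π) m/min
The level is dropping at 121/(784π) ≈ 0.04913 m/min.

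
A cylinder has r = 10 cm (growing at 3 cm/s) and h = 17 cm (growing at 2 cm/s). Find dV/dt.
1220π cm³/s

V = πr²h
dV/dt = 2πrh·dr/dt + πr²·dh/dt
= 2π(10)(17)(3) + π(10)²(2)
= 1220π cm³/s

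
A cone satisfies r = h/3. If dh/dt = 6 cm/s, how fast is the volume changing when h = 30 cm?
600π cm³/s

V = (1/3)π(h/3)²h = πh³/27
dV/dt = πh²/9 · 6
At h = 30: dV/dt = 600π cm³/s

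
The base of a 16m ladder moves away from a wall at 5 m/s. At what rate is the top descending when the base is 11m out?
11√15/9 ≈ 4.734 m/s

x² + y² = 16²
2x·dx/dt + 2y·dy/dt = 0
dy/dt = -x/y · dx/dt = -11/(3√15) · 5 = -11√15/9 m/s
The top is descending at 11√15/9 ≈ 4.734 m/s.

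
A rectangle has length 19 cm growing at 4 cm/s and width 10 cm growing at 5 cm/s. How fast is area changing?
135 cm²/s

A = lw
dA/dt = w·dl/dt + l·dw/dt = 10·4 + 19·5 = 135 cm²/s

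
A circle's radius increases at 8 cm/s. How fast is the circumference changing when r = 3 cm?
16π cm/s

C = 2πr
dC/dt = 2π · dr/dt = 2π · 8 = 16π cm/s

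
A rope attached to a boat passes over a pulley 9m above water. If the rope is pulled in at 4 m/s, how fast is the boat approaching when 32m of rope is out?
128√943/943 ≈ 4.168 m/s

rope² = x² + 9²
x = √(32² - 9²) = √943
dx/dt = (rope/x) · d(rope)/dt = (32/√943) · (-4) = -128√943/943 m/s
The boat approaches at 128√943/943 ≈ 4.168 m/s.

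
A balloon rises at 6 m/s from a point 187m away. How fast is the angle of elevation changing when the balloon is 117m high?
0.023059 rad/s

tan(θ) = y/187
sec²(θ) · dθ/dt = (1/187) · dy/dt
dθ/dt = cos²(θ)/187 · 6 = 187/(187² + 117²) · 6
dθ/dt = 0.023059 rad/s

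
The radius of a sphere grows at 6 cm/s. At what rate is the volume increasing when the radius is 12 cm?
3456π cm³/s

V = (4/3)πr³
dV/dt = dV/dr · dr/dt = 4πr² · 6
At r = 12: dV/dt = 3456π cm³/s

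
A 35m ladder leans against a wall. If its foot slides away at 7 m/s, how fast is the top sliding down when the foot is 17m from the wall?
119√26/156 ≈ 3.89 m/s

x² + y² = 35²
2x·dx/dt + 2y·dy/dt = 0
dy/dt = -x/y · dx/dt = -17/(6√26) · 7 = -119√26/156 m/s
The top is descending at 119√26/156 ≈ 3.89 m/s.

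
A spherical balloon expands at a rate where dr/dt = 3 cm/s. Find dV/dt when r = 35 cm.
14700π cm³/s

V = (4/3)πr³
dV/dt = dV/dr · dr/dt = 4πr² · 3
At r = 35: dV/dt = 14700π cm³/s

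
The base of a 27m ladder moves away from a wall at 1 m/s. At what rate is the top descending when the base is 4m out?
4√713/713 ≈ 0.1498 m/s

x² + y² = 27²
2x·dx/dt + 2y·dy/dt = 0
dy/dt = -x/y · dx/dt = -4/√713 · 1 = -4√713/713 m/s
The top is descending at 4√713/713 ≈ 0.1498 m/s.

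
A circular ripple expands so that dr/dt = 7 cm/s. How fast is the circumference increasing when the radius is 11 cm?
14π cm/s

C = 2πr
dC/dt = 2π · dr/dt = 2π · 7 = 14π cm/s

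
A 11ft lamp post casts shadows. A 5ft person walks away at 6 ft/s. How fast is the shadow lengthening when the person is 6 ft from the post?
5 ft/s

By similar triangles: 11/(x+s) = 5/s
Solving: s = 5x/6
ds/dt = 5/6 · dx/dt = 5/6 · 6 = 5 ft/s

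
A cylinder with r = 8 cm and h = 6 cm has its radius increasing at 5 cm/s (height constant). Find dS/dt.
220π cm²/s

S = 2πrh + 2πr² (lateral + bases)
dS/dt = (2πh + 4πr)·dr/dt = (2π·6 + 4π·8)·5
= 220π cm²/s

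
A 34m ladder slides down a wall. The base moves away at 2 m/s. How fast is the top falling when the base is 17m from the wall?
2√3/3 ≈ 1.155 m/s

x² + y² = 34²
2x·dx/dt + 2y·dy/dt = 0
dy/dt = -x/y · dx/dt = -17/(17√3) · 2 = -2√3/3 m/s
The top is descending at 2√3/3 ≈ 1.155 m/s.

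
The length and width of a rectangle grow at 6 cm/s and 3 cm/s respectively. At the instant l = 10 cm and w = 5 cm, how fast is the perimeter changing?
18 cm/s

P = 2(l + w)
dP/dt = 2(dl/dt + dw/dt) = 2(6 + 3) = 18 cm/s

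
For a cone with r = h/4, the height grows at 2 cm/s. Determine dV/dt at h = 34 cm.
289π/2 cm³/s

V = (1/3)π(h/4)²h = πh³/48
dV/dt = πh²/16 · 2
At h = 34: dV/dt = 289π/2 cm³/s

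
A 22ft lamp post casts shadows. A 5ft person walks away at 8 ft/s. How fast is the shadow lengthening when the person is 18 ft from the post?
40/17 ft/s

By similar triangles: 22/(x+s) = 5/s
Solving: s = 5x/17
ds/dt = 5/17 · dx/dt = 5/17 · 8 = 40/17 ft/s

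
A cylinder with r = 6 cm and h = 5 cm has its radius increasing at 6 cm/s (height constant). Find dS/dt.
204π cm²/s

S = 2πrh + 2πr² (lateral + bases)
dS/dt = (2πh + 4πr)·dr/dt = (2π·5 + 4π·6)·6
= 204π cm²/s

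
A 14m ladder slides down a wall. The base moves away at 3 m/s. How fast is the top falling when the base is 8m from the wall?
4√33/11 ≈ 2.089 m/s

x² + y² = 14²
2x·dx/dt + 2y·dy/dt = 0
dy/dt = -x/y · dx/dt = -8/(2√33) · 3 = -4√33/11 m/s
The top is descending at 4√33/11 ≈ 2.089 m/s.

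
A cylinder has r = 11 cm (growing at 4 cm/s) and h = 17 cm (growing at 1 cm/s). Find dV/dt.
1617π cm³/s

V = πr²h
dV/dt = 2πrh·dr/dt + πr²·dh/dt
= 2π(11)(17)(4) + π(11)²(1)
= 1617π cm³/s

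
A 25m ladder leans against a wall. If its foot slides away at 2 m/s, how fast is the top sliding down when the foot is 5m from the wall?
√6/6 ≈ 0.4082 m/s

x² + y² = 25²
2x·dx/dt + 2y·dy/dt = 0
dy/dt = -x/y · dx/dt = -5/(10√6) · 2 = -√6/6 m/s
The top is descending at √6/6 ≈ 0.4082 m/s.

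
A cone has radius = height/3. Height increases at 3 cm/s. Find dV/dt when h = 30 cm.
300π cm³/s

V = (1/3)π(h/3)²h = πh³/27
dV/dt = πh²/9 · 3
At h = 30: dV/dt = 300π cm³/s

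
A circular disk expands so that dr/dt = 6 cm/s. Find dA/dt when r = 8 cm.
96π cm²/s

A = πr²
dA/dt = 2πr · dr/dt = 2π(8)(6) = 96π cm²/s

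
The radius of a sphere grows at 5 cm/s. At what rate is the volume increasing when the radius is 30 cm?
18000π cm³/s

V = (4/3)πr³
dV/dt = dV/dr · dr/dt = 4πr² · 5
At r = 30: dV/dt = 18000π cm³/s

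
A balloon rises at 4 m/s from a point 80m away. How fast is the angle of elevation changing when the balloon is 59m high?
0.032385 rad/s

tan(θ) = y/80
sec²(θ) · dθ/dt = (1/80) · dy/dt
dθ/dt = cos²(θ)/80 · 4 = 80/(80² + 59²) · 4
dθ/dt = 0.032385 rad/s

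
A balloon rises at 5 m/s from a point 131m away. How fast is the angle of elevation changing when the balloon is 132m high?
0.018939 rad/s

tan(θ) = y/131
sec²(θ) · dθ/dt = (1/131) · dy/dt
dθ/dt = cos²(θ)/131 · 5 = 131/(131² + 132²) · 5
dθ/dt = 0.018939 rad/s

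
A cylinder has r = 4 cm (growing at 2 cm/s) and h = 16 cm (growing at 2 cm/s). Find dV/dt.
288π cm³/s

V = πr²h
dV/dt = 2πrh·dr/dt + πr²·dh/dt
= 2π(4)(16)(2) + π(4)²(2)
= 288π cm³/s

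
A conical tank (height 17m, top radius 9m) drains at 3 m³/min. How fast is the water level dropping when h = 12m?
289/(3888π) ≈ 0.02366 m/min

r/h = 9/17, so r = (9/17)h
V = (1/3)πr²h = (1/3)π((9/17)h)²h = (27/289)πh³
dV/dh = (81/289)πh²
dh/dt = (dV/dt)/(dV/dh) = -3/((81/289)π·12²) = -289/(3888π) m/min
The level is dropping at 289/(3888π) ≈ 0.02366 m/min.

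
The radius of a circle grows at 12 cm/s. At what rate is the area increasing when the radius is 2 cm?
48π cm²/s

A = πr²
dA/dt = 2πr · dr/dt = 2π(2)(12) = 48π cm²/s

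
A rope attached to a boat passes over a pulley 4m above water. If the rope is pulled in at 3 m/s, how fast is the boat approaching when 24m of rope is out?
18√35/35 ≈ 3.043 m/s

rope² = x² + 4²
x = √(24² - 4²) = 4√35
dx/dt = (rope/x) · d(rope)/dt = (24/(4√35)) · (-3) = -18√35/35 m/s
The boat approaches at 18√35/35 ≈ 3.043 m/s.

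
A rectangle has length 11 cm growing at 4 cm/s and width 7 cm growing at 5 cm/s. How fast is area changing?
83 cm²/s

A = lw
dA/dt = w·dl/dt + l·dw/dt = 7·4 + 11·5 = 83 cm²/s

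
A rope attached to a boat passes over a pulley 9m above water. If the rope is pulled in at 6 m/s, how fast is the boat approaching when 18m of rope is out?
4√3 ≈ 6.928 m/s

rope² = x² + 9²
x = √(18² - 9²) = 9√3
dx/dt = (rope/x) · d(rope)/dt = (18/(9√3)) · (-6) = -4√3 m/s
The boat approaches at 4√3 ≈ 6.928 m/s.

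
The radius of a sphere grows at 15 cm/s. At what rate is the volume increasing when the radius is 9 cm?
4860π cm³/s

V = (4/3)πr³
dV/dt = dV/dr · dr/dt = 4πr² · 15
At r = 9: dV/dt = 4860π cm³/s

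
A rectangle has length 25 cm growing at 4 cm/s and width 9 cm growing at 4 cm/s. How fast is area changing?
136 cm²/s

A = lw
dA/dt = w·dl/dt + l·dw/dt = 9·4 + 25·4 = 136 cm²/s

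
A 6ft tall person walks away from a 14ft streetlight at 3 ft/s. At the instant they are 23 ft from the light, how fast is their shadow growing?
9/4 ft/s

By similar triangles: 14/(x+s) = 6/s
Solving: s = 6x/8
ds/dt = 6/8 · dx/dt = 3/4 · 3 = 9/4 ft/s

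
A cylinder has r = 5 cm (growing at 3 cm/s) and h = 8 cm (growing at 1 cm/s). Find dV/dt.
265π cm³/s

V = πr²h
dV/dt = 2πrh·dr/dt + πr²·dh/dt
= 2π(5)(8)(3) + π(5)²(1)
= 265π cm³/s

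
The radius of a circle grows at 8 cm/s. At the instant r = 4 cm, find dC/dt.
16π cm/s

C = 2πr
dC/dt = 2π · dr/dt = 2π · 8 = 16π cm/s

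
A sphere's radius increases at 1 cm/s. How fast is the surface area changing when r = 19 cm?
152π cm²/s

S = 4πr²
dS/dt = dS/dr · dr/dt = 8πr · 1
At r = 19: dS/dt = 152π cm²/s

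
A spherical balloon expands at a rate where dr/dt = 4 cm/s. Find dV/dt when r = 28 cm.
12544π cm³/s

V = (4/3)πr³
dV/dt = dV/dr · dr/dt = 4πr² · 4
At r = 28: dV/dt = 12544π cm³/s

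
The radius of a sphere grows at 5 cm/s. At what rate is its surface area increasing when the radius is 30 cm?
1200π cm²/s

S = 4πr²
dS/dt = dS/dr · dr/dt = 8πr · 5
At r = 30: dS/dt = 1200π cm²/s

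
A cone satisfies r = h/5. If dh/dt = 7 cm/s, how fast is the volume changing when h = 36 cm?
9072π/25 cm³/s

V = (1/3)π(h/5)²h = πh³/75
dV/dt = πh²/25 · 7
At h = 36: dV/dt = 9072π/25 cm³/s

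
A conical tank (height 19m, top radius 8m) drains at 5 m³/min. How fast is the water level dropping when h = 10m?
361/(1280π) ≈ 0.08977 m/min

r/h = 8/19, so r = (8/19)h
V = (1/3)πr²h = (1/3)π((8/19)h)²h = (64/1083)πh³
dV/dh = (64/361)πh²
dh/dt = (dV/dt)/(dV/dh) = -5/((64/361)π·10²) = -361/(1280π) m/min
The level is dropping at 361/(1280π) ≈ 0.08977 m/min.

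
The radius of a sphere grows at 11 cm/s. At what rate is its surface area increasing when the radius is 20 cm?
1760π cm²/s

S = 4πr²
dS/dt = dS/dr · dr/dt = 8πr · 11
At r = 20: dS/dt = 1760π cm²/s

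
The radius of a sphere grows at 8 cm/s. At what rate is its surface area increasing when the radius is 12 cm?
768π cm²/s

S = 4πr²
dS/dt = dS/dr · dr/dt = 8πr · 8
At r = 12: dS/dt = 768π cm²/s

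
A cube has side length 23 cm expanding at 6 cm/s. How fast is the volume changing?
9522 cm³/s

V = s³
dV/dt = 3s² · ds/dt = 3·23²·6 = 9522 cm³/s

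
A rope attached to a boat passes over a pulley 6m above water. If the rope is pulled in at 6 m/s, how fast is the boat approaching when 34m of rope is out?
51√70/70 ≈ 6.096 m/s

rope² = x² + 6²
x = √(34² - 6²) = 4√70
dx/dt = (rope/x) · d(rope)/dt = (34/(4√70)) · (-6) = -51√70/70 m/s
The boat approaches at 51√70/70 ≈ 6.096 m/s.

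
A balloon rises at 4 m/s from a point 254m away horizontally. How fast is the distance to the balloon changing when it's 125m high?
500√80141/80141 ≈ 1.766 m/s

z² = 254² + y²
z = √(254² + 125²) = √80141
dz/dt = y/z · dy/dt = 125/√80141 · 4 = 500√80141/80141 ≈ 1.766 m/s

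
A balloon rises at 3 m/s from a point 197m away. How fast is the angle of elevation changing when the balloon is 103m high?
0.011959 rad/s

tan(θ) = y/197
sec²(θ) · dθ/dt = (1/197) · dy/dt
dθ/dt = cos²(θ)/197 · 3 = 197/(197² + 103²) · 3
dθ/dt = 0.011959 rad/s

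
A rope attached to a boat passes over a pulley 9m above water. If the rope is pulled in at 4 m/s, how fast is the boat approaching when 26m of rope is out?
104√595/595 ≈ 4.264 m/s

rope² = x² + 9²
x = √(26² - 9²) = √595
dx/dt = (rope/x) · d(rope)/dt = (26/√595) · (-4) = -104√595/595 m/s
The boat approaches at 104√595/595 ≈ 4.264 m/s.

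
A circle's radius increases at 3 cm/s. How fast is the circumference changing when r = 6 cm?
6π cm/s

C = 2πr
dC/dt = 2π · dr/dt = 2π · 3 = 6π cm/s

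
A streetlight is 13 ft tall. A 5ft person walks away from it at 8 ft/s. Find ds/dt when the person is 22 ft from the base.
5 ft/s

By similar triangles: 13/(x+s) = 5/s
Solving: s = 5x/8
ds/dt = 5/8 · dx/dt = 5/8 · 8 = 5 ft/s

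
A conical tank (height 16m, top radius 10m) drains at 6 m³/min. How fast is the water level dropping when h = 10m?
96/(625π) ≈ 0.04889 m/min

r/h = 10/16, so r = (5/8)h
V = (1/3)πr²h = (1/3)π((5/8)h)²h = (25/192)πh³
dV/dh = (25/64)πh²
dh/dt = (dV/dt)/(dV/dh) = -6/((25/64)π·10²) = -96/(625π) m/min
The level is dropping at 96/(625π) ≈ 0.04889 m/min.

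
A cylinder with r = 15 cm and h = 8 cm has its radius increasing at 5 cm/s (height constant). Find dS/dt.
380π cm²/s

S = 2πrh + 2πr² (lateral + bases)
dS/dt = (2πh + 4πr)·dr/dt = (2π·8 + 4π·15)·5
= 380π cm²/s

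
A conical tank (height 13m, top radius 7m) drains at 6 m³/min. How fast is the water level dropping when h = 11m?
1014/(5929π) ≈ 0.05444 m/min

r/h = 7/13, so r = (7/13)h
V = (1/3)πr²h = (1/3)π((7/13)h)²h = (49/507)πh³
dV/dh = (49/169)πh²
dh/dt = (dV/dt)/(dV/dh) = -6/((49/169)π·11²) = -1014/(5929π) m/min
The level is dropping at 1014/(5929π) ≈ 0.05444 m/min.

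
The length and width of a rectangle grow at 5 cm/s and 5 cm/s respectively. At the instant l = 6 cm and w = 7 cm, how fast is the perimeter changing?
20 cm/s

P = 2(l + w)
dP/dt = 2(dl/dt + dw/dt) = 2(5 + 5) = 20 cm/s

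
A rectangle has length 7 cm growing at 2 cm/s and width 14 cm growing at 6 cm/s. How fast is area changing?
70 cm²/s

A = lw
dA/dt = w·dl/dt + l·dw/dt = 14·2 + 7·6 = 70 cm²/s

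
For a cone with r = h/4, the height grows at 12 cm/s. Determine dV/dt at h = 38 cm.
1083π cm³/s

V = (1/3)π(h/4)²h = πh³/48
dV/dt = πh²/16 · 12
At h = 38: dV/dt = 1083π cm³/s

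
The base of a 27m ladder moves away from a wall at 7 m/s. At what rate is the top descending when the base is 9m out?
7√2/4 ≈ 2.475 m/s

x² + y² = 27²
2x·dx/dt + 2y·dy/dt = 0
dy/dt = -x/y · dx/dt = -9/(18√2) · 7 = -7√2/4 m/s
The top is descending at 7√2/4 ≈ 2.475 m/s.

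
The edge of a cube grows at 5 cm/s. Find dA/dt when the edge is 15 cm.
900 cm²/s

A = 6s²
dA/dt = 12s · ds/dt = 12·15·5 = 900 cm²/s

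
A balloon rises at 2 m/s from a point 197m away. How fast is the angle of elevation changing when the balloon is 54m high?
0.009443 rad/s

tan(θ) = y/197
sec²(θ) · dθ/dt = (1/197) · dy/dt
dθ/dt = cos²(θ)/197 · 2 = 197/(197² + 54²) · 2
dθ/dt = 0.009443 rad/s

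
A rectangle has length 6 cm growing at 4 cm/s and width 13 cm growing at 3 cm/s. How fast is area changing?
70 cm²/s

A = lw
dA/dt = w·dl/dt + l·dw/dt = 13·4 + 6·3 = 70 cm²/s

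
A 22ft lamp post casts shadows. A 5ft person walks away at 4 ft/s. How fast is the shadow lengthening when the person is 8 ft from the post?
20/17 ft/s

By similar triangles: 22/(x+s) = 5/s
Solving: s = 5x/17
ds/dt = 5/17 · dx/dt = 5/17 · 4 = 20/17 ft/s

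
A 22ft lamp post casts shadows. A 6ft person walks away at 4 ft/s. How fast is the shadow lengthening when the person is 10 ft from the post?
3/2 ft/s

By similar triangles: 22/(x+s) = 6/s
Solving: s = 6x/16
ds/dt = 6/16 · dx/dt = 3/8 · 4 = 3/2 ft/s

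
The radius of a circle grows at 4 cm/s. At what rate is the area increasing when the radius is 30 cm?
240π cm²/s

A = πr²
dA/dt = 2πr · dr/dt = 2π(30)(4) = 240π cm²/s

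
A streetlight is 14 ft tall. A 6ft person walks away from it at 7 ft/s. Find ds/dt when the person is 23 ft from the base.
21/4 ft/s

By similar triangles: 14/(x+s) = 6/s
Solving: s = 6x/8
ds/dt = 6/8 · dx/dt = 3/4 · 7 = 21/4 ft/s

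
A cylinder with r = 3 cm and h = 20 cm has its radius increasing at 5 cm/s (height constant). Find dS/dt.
260π cm²/s

S = 2πrh + 2πr² (lateral + bases)
dS/dt = (2πh + 4πr)·dr/dt = (2π·20 + 4π·3)·5
= 260π cm²/s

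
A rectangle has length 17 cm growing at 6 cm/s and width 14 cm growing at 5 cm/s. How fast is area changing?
169 cm²/s

A = lw
dA/dt = w·dl/dt + l·dw/dt = 14·6 + 17·5 = 169 cm²/s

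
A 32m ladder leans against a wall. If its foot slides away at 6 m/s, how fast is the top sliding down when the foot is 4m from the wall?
2√7/7 ≈ 0.7559 m/s

x² + y² = 32²
2x·dx/dt + 2y·dy/dt = 0
dy/dt = -x/y · dx/dt = -4/(12√7) · 6 = -2√7/7 m/s
The top is descending at 2√7/7 ≈ 0.7559 m/s.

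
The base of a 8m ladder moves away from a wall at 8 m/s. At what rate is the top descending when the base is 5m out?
40√39/39 ≈ 6.405 m/s

x² + y² = 8²
2x·dx/dt + 2y·dy/dt = 0
dy/dt = -x/y · dx/dt = -5/√39 · 8 = -40√39/39 m/s
The top is descending at 40√39/39 ≈ 6.405 m/s.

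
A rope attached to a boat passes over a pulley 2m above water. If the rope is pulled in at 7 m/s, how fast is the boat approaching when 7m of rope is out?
49√5/15 ≈ 7.304 m/s

rope² = x² + 2²
x = √(7² - 2²) = 3√5
dx/dt = (rope/x) · d(rope)/dt = (7/(3√5)) · (-7) = -49√5/15 m/s
The boat approaches at 49√5/15 ≈ 7.304 m/s.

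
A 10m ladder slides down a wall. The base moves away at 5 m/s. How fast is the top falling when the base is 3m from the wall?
15√91/91 ≈ 1.572 m/s

x² + y² = 10²
2x·dx/dt + 2y·dy/dt = 0
dy/dt = -x/y · dx/dt = -3/√91 · 5 = -15√91/91 m/s
The top is descending at 15√91/91 ≈ 1.572 m/s.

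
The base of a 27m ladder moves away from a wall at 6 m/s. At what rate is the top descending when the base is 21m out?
21√2/4 ≈ 7.425 m/s

x² + y² = 27²
2x·dx/dt + 2y·dy/dt = 0
dy/dt = -x/y · dx/dt = -21/(12√2) · 6 = -21√2/4 m/s
The top is descending at 21√2/4 ≈ 7.425 m/s.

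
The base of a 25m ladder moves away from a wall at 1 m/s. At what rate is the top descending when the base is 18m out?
18√301/301 ≈ 1.038 m/s

x² + y² = 25²
2x·dx/dt + 2y·dy/dt = 0
dy/dt = -x/y · dx/dt = -18/√301 · 1 = -18√301/301 m/s
The top is descending at 18√301/301 ≈ 1.038 m/s.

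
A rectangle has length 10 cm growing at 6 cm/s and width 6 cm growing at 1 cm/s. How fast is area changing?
46 cm²/s

A = lw
dA/dt = w·dl/dt + l·dw/dt = 6·6 + 10·1 = 46 cm²/s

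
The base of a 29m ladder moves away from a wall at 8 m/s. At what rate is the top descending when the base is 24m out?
192√265/265 ≈ 11.79 m/s

x² + y² = 29²
2x·dx/dt + 2y·dy/dt = 0
dy/dt = -x/y · dx/dt = -24/√265 · 8 = -192√265/265 m/s
The top is descending at 192√265/265 ≈ 11.79 m/s.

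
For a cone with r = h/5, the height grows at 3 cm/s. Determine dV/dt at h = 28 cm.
2352π/25 cm³/s

V = (1/3)π(h/5)²h = πh³/75
dV/dt = πh²/25 · 3
At h = 28: dV/dt = 2352π/25 cm³/s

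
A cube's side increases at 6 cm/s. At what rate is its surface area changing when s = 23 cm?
1656 cm²/s

A = 6s²
dA/dt = 12s · ds/dt = 12·23·6 = 1656 cm²/s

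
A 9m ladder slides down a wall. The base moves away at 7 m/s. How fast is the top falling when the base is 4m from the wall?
28√65/65 ≈ 3.473 m/s

x² + y² = 9²
2x·dx/dt + 2y·dy/dt = 0
dy/dt = -x/y · dx/dt = -4/√65 · 7 = -28√65/65 m/s
The top is descending at 28√65/65 ≈ 3.473 m/s.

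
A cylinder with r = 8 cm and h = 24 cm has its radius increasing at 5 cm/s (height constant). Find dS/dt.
400π cm²/s

S = 2πrh + 2πr² (lateral + bases)
dS/dt = (2πh + 4πr)·dr/dt = (2π·24 + 4π·8)·5
= 400π cm²/s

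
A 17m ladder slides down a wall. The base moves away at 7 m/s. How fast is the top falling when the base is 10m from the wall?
10√21/9 ≈ 5.092 m/s

x² + y² = 17²
2x·dx/dt + 2y·dy/dt = 0
dy/dt = -x/y · dx/dt = -10/(3√21) · 7 = -10√21/9 m/s
The top is descending at 10√21/9 ≈ 5.092 m/s.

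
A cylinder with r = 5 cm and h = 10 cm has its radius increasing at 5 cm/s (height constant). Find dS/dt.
200π cm²/s

S = 2πrh + 2πr² (lateral + bases)
dS/dt = (2πh + 4πr)·dr/dt = (2π·10 + 4π·5)·5
= 200π cm²/s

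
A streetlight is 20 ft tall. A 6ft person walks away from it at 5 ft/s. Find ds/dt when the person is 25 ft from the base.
15/7 ft/s

By similar triangles: 20/(x+s) = 6/s
Solving: s = 6x/14
ds/dt = 6/14 · dx/dt = 3/7 · 5 = 15/7 ft/s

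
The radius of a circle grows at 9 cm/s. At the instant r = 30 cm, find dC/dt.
18π cm/s

C = 2πr
dC/dt = 2π · dr/dt = 2π · 9 = 18π cm/s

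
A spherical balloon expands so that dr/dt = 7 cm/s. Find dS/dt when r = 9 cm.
504π cm²/s

S = 4πr²
dS/dt = dS/dr · dr/dt = 8πr · 7
At r = 9: dS/dt = 504π cm²/s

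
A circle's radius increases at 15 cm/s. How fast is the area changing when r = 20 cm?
600π cm²/s

A = πr²
dA/dt = 2πr · dr/dt = 2π(20)(15) = 600π cm²/s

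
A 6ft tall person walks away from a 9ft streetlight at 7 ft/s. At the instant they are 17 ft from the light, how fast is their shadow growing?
14 ft/s

By similar triangles: 9/(x+s) = 6/s
Solving: s = 6x/3
ds/dt = 6/3 · dx/dt = 2 · 7 = 14 ft/s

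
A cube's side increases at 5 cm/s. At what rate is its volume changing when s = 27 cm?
10935 cm³/s

V = s³
dV/dt = 3s² · ds/dt = 3·27²·5 = 10935 cm³/s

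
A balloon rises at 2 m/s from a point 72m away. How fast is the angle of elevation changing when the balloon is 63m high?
0.015733 rad/s

tan(θ) = y/72
sec²(θ) · dθ/dt = (1/72) · dy/dt
dθ/dt = cos²(θ)/72 · 2 = 72/(72² + 63²) · 2
dθ/dt = 0.015733 rad/s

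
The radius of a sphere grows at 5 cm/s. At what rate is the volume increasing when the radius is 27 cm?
14580π cm³/s

V = (4/3)πr³
dV/dt = dV/dr · dr/dt = 4πr² · 5
At r = 27: dV/dt = 14580π cm³/s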